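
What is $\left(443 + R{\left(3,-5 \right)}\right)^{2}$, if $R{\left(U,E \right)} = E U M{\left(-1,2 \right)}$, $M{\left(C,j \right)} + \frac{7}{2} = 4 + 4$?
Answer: $\frac{564001}{4} \approx 1.41 \cdot 10^{5}$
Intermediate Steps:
$M{\left(C,j \right)} = \frac{9}{2}$ ($M{\left(C,j \right)} = - \frac{7}{2} + \left(4 + 4\right) = - \frac{7}{2} + 8 = \frac{9}{2}$)
$R{\left(U,E \right)} = \frac{9 E U}{2}$ ($R{\left(U,E \right)} = E U \frac{9}{2} = \frac{9 E U}{2}$)
$\left(443 + R{\left(3,-5 \right)}\right)^{2} = \left(443 + \frac{9}{2} \left(-5\right) 3\right)^{2} = \left(443 - \frac{135}{2}\right)^{2} = \left(\frac{751}{2}\right)^{2} = \frac{564001}{4}$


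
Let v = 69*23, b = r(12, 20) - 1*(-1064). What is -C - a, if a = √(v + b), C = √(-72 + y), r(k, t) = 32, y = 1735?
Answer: -√1663 - √2683 ≈ -92.578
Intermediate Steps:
b = 1096 (b = 32 - 1*(-1064) = 32 + 1064 = 1096)
v = 1587
C = √1663 (C = √(-72 + 1735) = √1663 ≈ 40.780)
a = √2683 (a = √(1587 + 1096) = √2683 ≈ 51.798)
-C - a = -√1663 - √2683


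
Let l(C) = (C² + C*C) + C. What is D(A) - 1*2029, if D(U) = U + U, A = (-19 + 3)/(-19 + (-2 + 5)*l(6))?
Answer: -436267/215 ≈ -2029.1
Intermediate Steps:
l(C) = C + 2*C² (l(C) = (C² + C²) + C = 2*C² + C = C + 2*C²)
A = -16/215 (A = (-19 + 3)/(-19 + (-2 + 5)*(6*(1 + 2*6))) = -16/(-19 + 3*(6*(1 + 12))) = -16/(-19 + 3*(6*13)) = -16/(-19 + 3*78) = -16/(-19 + 234) = -16/215 ≈ -0.074419)
D(U) = 2*U
D(A) - 1*2029 = 2*(-16/215) - 1*2029 = -32/215 - 2029 = -436267/215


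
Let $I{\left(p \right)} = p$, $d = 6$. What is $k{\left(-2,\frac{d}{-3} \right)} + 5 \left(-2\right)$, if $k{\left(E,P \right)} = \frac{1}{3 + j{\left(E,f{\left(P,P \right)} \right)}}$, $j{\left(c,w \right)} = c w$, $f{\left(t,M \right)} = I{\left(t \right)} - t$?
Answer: $- \frac{29}{3} \approx -9.6667$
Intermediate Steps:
$f{\left(t,M \right)} = 0$ ($f{\left(t,M \right)} = t - t = 0$)
$k{\left(E,P \right)} = \frac{1}{3}$ ($k{\left(E,P \right)} = \frac{1}{3 + E 0} = \frac{1}{3 + 0} = \frac{1}{3}$)
$k{\left(-2,\frac{d}{-3} \right)} + 5 \left(-2\right) = \frac{1}{3} + 5 \left(-2\right) = \frac{1}{3} - 10 = - \frac{29}{3}$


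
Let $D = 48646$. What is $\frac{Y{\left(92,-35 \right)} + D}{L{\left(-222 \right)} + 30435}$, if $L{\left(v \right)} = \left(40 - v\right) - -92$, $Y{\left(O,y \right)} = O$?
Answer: $\frac{16246}{10263} \approx 1.583$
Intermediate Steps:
$L{\left(v \right)} = 132 - v$ ($L{\left(v \right)} = \left(40 - v\right) + 92 = 132 - v$)
$\frac{Y{\left(92,-35 \right)} + D}{L{\left(-222 \right)} + 30435} = \frac{92 + 48646}{\left(132 - -222\right) + 30435} = \frac{48738}{\left(132 + 222\right) + 30435} = \frac{48738}{354 + 30435} = \frac{48738}{30789} = 48738 \cdot \frac{1}{30789} = \frac{16246}{10263}$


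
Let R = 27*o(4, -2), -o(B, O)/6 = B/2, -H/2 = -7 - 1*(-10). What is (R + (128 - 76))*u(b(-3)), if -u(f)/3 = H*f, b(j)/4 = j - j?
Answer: 0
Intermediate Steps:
H = -6 (H = -2*(-7 - 1*(-10)) = -2*(-7 + 10) = -2*3 = -6)
b(j) = 0 (b(j) = 4*(j - j) = 4*0 = 0)
o(B, O) = -3*B (o(B, O) = -6*B/2 = -3*B)
R = -324 (R = 27*(-3*4) = 27*(-12) = -324)
u(f) = 18*f (u(f) = -(-18)*f = 18*f)
(R + (128 - 76))*u(b(-3)) = (-324 + (128 - 76))*(18*0) = (-324 + 52)*0 = -272*0 = 0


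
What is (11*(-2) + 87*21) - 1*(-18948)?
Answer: 20753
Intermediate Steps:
(11*(-2) + 87*21) - 1*(-18948) = (-22 + 1827) + 18948 = 1805 + 18948 = 20753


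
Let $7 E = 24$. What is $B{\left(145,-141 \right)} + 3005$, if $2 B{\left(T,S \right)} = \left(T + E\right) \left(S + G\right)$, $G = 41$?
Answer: $- \frac{30915}{7} \approx -4416.4$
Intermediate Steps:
$E = \frac{24}{7}$ ($E = \frac{1}{7} \cdot 24 = \frac{24}{7} \approx 3.4286$)
$B{\left(T,S \right)} = \frac{\left(41 + S\right) \left(\frac{24}{7} + T\right)}{2}$ ($B{\left(T,S \right)} = \frac{\left(T + \frac{24}{7}\right) \left(S + 41\right)}{2} = \frac{\left(\frac{24}{7} + T\right) \left(41 + S\right)}{2} = \frac{\left(41 + S\right) \left(\frac{24}{7} + T\right)}{2}$)
$B{\left(145,-141 \right)} + 3005 = \left(\frac{492}{7} + \frac{12}{7} \left(-141\right) + \frac{41}{2} \cdot 145 + \frac{1}{2} \left(-141\right) 145\right) + 3005 = \left(\frac{492}{7} - \frac{1692}{7} + \frac{5945}{2} - \frac{20445}{2}\right) + 3005 = - \frac{51950}{7} + 3005 = - \frac{30915}{7}$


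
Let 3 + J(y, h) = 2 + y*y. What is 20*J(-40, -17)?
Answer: 31980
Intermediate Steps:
J(y, h) = -1 + y² (J(y, h) = -3 + (2 + y*y) = -3 + (2 + y²) = -1 + y²)
20*J(-40, -17) = 20*(-1 + (-40)²) = 20*(-1 + 1600) = 20*1599 = 31980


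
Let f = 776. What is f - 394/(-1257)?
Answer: 975826/1257 ≈ 776.31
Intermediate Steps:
f - 394/(-1257) = 776 - 394/(-1257) = 776 - 394*(-1/1257) = 776 + 394/1257 = 975826/1257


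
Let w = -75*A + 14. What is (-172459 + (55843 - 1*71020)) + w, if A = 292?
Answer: -209522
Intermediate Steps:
w = -21886 (w = -75*292 + 14 = -21900 + 14 = -21886)
(-172459 + (55843 - 1*71020)) + w = (-172459 + (55843 - 1*71020)) - 21886 = (-172459 + (55843 - 71020)) - 21886 = (-172459 - 15177) - 21886 = -187636 - 21886 = -209522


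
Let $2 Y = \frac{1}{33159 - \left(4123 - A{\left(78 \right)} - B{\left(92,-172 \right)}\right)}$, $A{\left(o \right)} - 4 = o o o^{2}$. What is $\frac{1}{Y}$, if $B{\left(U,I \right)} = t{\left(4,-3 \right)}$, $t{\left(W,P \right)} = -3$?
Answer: $74088186$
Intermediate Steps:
$B{\left(U,I \right)} = -3$
$A{\left(o \right)} = 4 + o^{4}$ ($A{\left(o \right)} = 4 + o o o^{2} = 4 + o o^{3} = 4 + o^{4}$)
$Y = \frac{1}{74088186}$ ($Y = \frac{1}{2 \left(33159 + \left(\left(-3 + \left(4 + 78^{4}\right)\right) - 4123\right)\right)} = \frac{1}{2 \left(33159 + \left(\left(-3 + \left(4 + 37015056\right)\right) - 4123\right)\right)} = \frac{1}{2 \left(33159 + \left(\left(-3 + 37015060\right) - 4123\right)\right)} = \frac{1}{2 \left(33159 + \left(37015057 - 4123\right)\right)} = \frac{1}{2 \left(33159 + 37010934\right)} = \frac{1}{2 \cdot 37044093} = \frac{1}{2} \cdot \frac{1}{37044093} = \frac{1}{74088186} \approx 1.3497 \cdot 10^{-8}$)
$\frac{1}{Y} = \frac{1}{\frac{1}{74088186}} = 74088186$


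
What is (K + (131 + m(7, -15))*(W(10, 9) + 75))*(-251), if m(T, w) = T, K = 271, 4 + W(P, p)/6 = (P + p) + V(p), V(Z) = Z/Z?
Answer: -5991119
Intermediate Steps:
V(Z) = 1
W(P, p) = -18 + 6*P + 6*p (W(P, p) = -24 + 6*((P + p) + 1) = -24 + 6*(1 + P + p) = -24 + (6 + 6*P + 6*p) = -18 + 6*P + 6*p)
(K + (131 + m(7, -15))*(W(10, 9) + 75))*(-251) = (271 + (131 + 7)*((-18 + 6*10 + 6*9) + 75))*(-251) = (271 + 138*((-18 + 60 + 54) + 75))*(-251) = (271 + 138*(96 + 75))*(-251) = (271 + 138*171)*(-251) = (271 + 23598)*(-251) = 23869*(-251) = -5991119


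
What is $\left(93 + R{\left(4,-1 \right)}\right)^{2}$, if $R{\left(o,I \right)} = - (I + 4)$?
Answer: $8100$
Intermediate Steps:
$R{\left(o,I \right)} = -4 - I$ ($R{\left(o,I \right)} = - (4 + I) = -4 - I$)
$\left(93 + R{\left(4,-1 \right)}\right)^{2} = \left(93 - 3\right)^{2} = 90^{2} = 8100$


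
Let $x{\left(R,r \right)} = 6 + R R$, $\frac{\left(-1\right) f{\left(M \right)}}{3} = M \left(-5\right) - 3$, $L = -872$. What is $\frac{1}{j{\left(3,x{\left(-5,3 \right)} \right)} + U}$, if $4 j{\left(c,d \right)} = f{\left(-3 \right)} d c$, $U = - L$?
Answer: $\frac{1}{35} \approx 0.028571$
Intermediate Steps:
$f{\left(M \right)} = 9 + 15 M$ ($f{\left(M \right)} = - 3 \left(M \left(-5\right) - 3\right) = - 3 \left(- 5 M - 3\right) = - 3 \left(-3 - 5 M\right) = 9 + 15 M$)
$x{\left(R,r \right)} = 6 + R^{2}$
$U = 872$ ($U = \left(-1\right) \left(-872\right) = 872$)
$j{\left(c,d \right)} = - 9 c d$ ($j{\left(c,d \right)} = \frac{\left(9 + 15 \left(-3\right)\right) d c}{4} = \frac{\left(9 - 45\right) d c}{4} = \frac{- 36 d c}{4} = \frac{\left(-36\right) c d}{4} = - 9 c d$)
$\frac{1}{j{\left(3,x{\left(-5,3 \right)} \right)} + U} = \frac{1}{\left(-9\right) 3 \left(6 + \left(-5\right)^{2}\right) + 872} = \frac{1}{\left(-9\right) 3 \left(6 + 25\right) + 872} = \frac{1}{\left(-9\right) 3 \cdot 31 + 872} = \frac{1}{-837 + 872} = \frac{1}{35}$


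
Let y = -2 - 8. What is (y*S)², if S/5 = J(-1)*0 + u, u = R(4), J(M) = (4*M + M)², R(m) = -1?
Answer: 2500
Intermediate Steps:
J(M) = 25*M² (J(M) = (5*M)² = 25*M²)
u = -1
y = -10
S = -5 (S = 5*((25*(-1)²)*0 - 1) = 5*((25*1)*0 - 1) = 5*(25*0 - 1) = 5*(0 - 1) = 5*(-1) = -5)
(y*S)² = (-10*(-5))² = 50² = 2500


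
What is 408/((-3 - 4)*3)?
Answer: -136/7 ≈ -19.429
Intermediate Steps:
408/((-3 - 4)*3) = 408/(-7*3) = 408/(-21) = -1/21*408 = -136/7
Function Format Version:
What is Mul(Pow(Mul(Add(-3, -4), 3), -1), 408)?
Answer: Rational(-136, 7) ≈ -19.429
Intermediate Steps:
Mul(Pow(Mul(Add(-3, -4), 3), -1), 408) = Mul(Pow(Mul(-7, 3), -1), 408) = Mul(Pow(-21, -1), 408) = Mul(Rational(-1, 21), 408) = Rational(-136, 7)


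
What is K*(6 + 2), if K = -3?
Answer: -24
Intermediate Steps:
K*(6 + 2) = -3*(6 + 2) = -3*8 = -24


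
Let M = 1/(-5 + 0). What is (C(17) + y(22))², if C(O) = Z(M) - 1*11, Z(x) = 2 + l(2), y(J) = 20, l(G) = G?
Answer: 169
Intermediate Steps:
M = -⅕ (M = 1/(-5) = -⅕ ≈ -0.20000)
Z(x) = 4 (Z(x) = 2 + 2 = 4)
C(O) = -7 (C(O) = 4 - 1*11 = 4 - 11 = -7)
(C(17) + y(22))² = (-7 + 20)² = 13² = 169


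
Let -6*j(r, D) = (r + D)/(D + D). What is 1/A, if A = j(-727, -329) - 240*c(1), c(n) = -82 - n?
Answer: 329/6553592 ≈ 5.0201e-5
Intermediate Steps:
j(r, D) = -(D + r)/(12*D) (j(r, D) = -(r + D)/(6*(D + D)) = -(D + r)/(6*(2*D)) = -(D + r)*1/(2*D)/6 = -(D + r)/(12*D))
A = 6553592/329 (A = (1/12)*(-1*(-329) - 1*(-727))/(-329) - 240*(-82 - 1*1) = (1/12)*(-1/329)*(329 + 727) - 240*(-82 - 1) = (1/12)*(-1/329)*1056 - 240*(-83) = -88/329 - 1*(-19920) = -88/329 + 19920 = 6553592/329 ≈ 19920.)
1/A = 1/(6553592/329) = 329/6553592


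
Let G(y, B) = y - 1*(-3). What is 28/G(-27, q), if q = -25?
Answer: -7/6 ≈ -1.1667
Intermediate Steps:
G(y, B) = 3 + y (G(y, B) = y + 3 = 3 + y)
28/G(-27, q) = 28/(3 - 27) = 28/(-24) = 28*(-1/24) = -7/6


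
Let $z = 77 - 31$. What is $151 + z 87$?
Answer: $4153$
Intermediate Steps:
$z = 46$
$151 + z 87 = 151 + 46 \cdot 87 = 151 + 4002 = 4153$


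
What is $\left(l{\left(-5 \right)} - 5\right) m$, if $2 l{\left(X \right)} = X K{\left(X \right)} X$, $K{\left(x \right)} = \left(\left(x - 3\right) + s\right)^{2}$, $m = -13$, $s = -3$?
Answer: $- \frac{39195}{2} \approx -19598.0$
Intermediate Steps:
$K{\left(x \right)} = \left(-6 + x\right)^{2}$ ($K{\left(x \right)} = \left(\left(x - 3\right) - 3\right)^{2} = \left(\left(-3 + x\right) - 3\right)^{2} = \left(-6 + x\right)^{2}$)
$l{\left(X \right)} = \frac{X^{2} \left(-6 + X\right)^{2}}{2}$ ($l{\left(X \right)} = \frac{X \left(-6 + X\right)^{2} X}{2} = \frac{X^{2} \left(-6 + X\right)^{2}}{2}$)
$\left(l{\left(-5 \right)} - 5\right) m = \left(\frac{\left(-5\right)^{2} \left(-6 - 5\right)^{2}}{2} - 5\right) \left(-13\right) = \left(\frac{1}{2} \cdot 25 \left(-11\right)^{2} - 5\right) \left(-13\right) = \left(\frac{1}{2} \cdot 25 \cdot 121 - 5\right) \left(-13\right) = \left(\frac{3025}{2} - 5\right) \left(-13\right) = \frac{3015}{2} \left(-13\right) = - \frac{39195}{2}$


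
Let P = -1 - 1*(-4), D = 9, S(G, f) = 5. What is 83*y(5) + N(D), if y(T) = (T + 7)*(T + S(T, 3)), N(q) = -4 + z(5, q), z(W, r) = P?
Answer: 9959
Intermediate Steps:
P = 3 (P = -1 + 4 = 3)
z(W, r) = 3
N(q) = -1 (N(q) = -4 + 3 = -1)
y(T) = (5 + T)*(7 + T) (y(T) = (T + 7)*(T + 5) = (7 + T)*(5 + T) = (5 + T)*(7 + T))
83*y(5) + N(D) = 83*(35 + 5**2 + 12*5) - 1 = 83*(35 + 25 + 60) - 1 = 83*120 - 1 = 9960 - 1 = 9959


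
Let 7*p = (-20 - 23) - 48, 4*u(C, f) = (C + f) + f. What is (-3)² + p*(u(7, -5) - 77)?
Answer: 4079/4 ≈ 1019.8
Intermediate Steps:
u(C, f) = f/2 + C/4 (u(C, f) = ((C + f) + f)/4 = (C + 2*f)/4 = f/2 + C/4)
p = -13 (p = ((-20 - 23) - 48)/7 = (-43 - 48)/7 = (⅐)*(-91) = -13)
(-3)² + p*(u(7, -5) - 77) = (-3)² - 13*(((½)*(-5) + (¼)*7) - 77) = 9 - 13*((-5/2 + 7/4) - 77) = 9 - 13*(-¾ - 77) = 9 - 13*(-311/4) = 9 + 4043/4 = 4079/4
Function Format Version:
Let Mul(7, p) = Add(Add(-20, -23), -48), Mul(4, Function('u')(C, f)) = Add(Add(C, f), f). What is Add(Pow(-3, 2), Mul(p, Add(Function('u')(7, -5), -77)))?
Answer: Rational(4079, 4) ≈ 1019.8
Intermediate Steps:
Function('u')(C, f) = Add(Mul(Rational(1, 2), f), Mul(Rational(1, 4), C)) (Function('u')(C, f) = Mul(Rational(1, 4), Add(Add(C, f), f)) = Mul(Rational(1, 4), Add(C, Mul(2, f))) = Add(Mul(Rational(1, 2), f), Mul(Rational(1, 4), C)))
p = -13 (p = Mul(Rational(1, 7), Add(Add(-20, -23), -48)) = Mul(Rational(1, 7), Add(-43, -48)) = Mul(Rational(1, 7), -91) = -13)
Add(Pow(-3, 2), Mul(p, Add(Function('u')(7, -5), -77))) = Add(Pow(-3, 2), Mul(-13, Add(Add(Mul(Rational(1, 2), -5), Mul(Rational(1, 4), 7)), -77))) = Add(9, Mul(-13, Add(Add(Rational(-5, 2), Rational(7, 4)), -77))) = Add(9, Mul(-13, Add(Rational(-3, 4), -77))) = Add(9, Mul(-13, Rational(-311, 4))) = Add(9, Rational(4043, 4)) = Rational(4079, 4)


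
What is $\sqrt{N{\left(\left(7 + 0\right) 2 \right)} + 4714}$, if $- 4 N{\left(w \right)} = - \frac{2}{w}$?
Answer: $\frac{\sqrt{923951}}{14} \approx 68.659$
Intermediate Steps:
$N{\left(w \right)} = \frac{1}{2 w}$ ($N{\left(w \right)} = - \frac{\left(-2\right) \frac{1}{w}}{4} = \frac{1}{2 w}$)
$\sqrt{N{\left(\left(7 + 0\right) 2 \right)} + 4714} = \sqrt{\frac{1}{2 \left(7 + 0\right) 2} + 4714} = \sqrt{\frac{1}{2 \cdot 7 \cdot 2} + 4714} = \sqrt{\frac{1}{2 \cdot 14} + 4714} = \sqrt{\frac{1}{2} \cdot \frac{1}{14} + 4714} = \sqrt{\frac{1}{28} + 4714} = \sqrt{\frac{131993}{28}} = \frac{\sqrt{923951}}{14}$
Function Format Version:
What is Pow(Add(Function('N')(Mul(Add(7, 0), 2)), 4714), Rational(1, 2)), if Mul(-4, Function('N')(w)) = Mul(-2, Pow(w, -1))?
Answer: Mul(Rational(1, 14), Pow(923951, Rational(1, 2))) ≈ 68.659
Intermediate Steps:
Function('N')(w) = Mul(Rational(1, 2), Pow(w, -1)) (Function('N')(w) = Mul(Rational(-1, 4), Mul(-2, Pow(w, -1))) = Mul(Rational(1, 2), Pow(w, -1)))
Pow(Add(Function('N')(Mul(Add(7, 0), 2)), 4714), Rational(1, 2)) = Pow(Add(Mul(Rational(1, 2), Pow(Mul(Add(7, 0), 2), -1)), 4714), Rational(1, 2)) = Pow(Add(Mul(Rational(1, 2), Pow(Mul(7, 2), -1)), 4714), Rational(1, 2)) = Pow(Add(Mul(Rational(1, 2), Pow(14, -1)), 4714), Rational(1, 2)) = Pow(Add(Mul(Rational(1, 2), Rational(1, 14)), 4714), Rational(1, 2)) = Pow(Add(Rational(1, 28), 4714), Rational(1, 2)) = Pow(Rational(131993, 28), Rational(1, 2)) = Mul(Rational(1, 14), Pow(923951, Rational(1, 2)))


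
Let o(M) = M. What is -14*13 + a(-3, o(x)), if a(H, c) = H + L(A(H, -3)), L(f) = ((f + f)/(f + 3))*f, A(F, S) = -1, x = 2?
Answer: -184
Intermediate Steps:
L(f) = 2*f**2/(3 + f) (L(f) = ((2*f)/(3 + f))*f = (2*f/(3 + f))*f = 2*f**2/(3 + f))
a(H, c) = 1 + H (a(H, c) = H + 2*(-1)**2/(3 - 1) = H + 2*1/2 = H + 2*1*(1/2) = H + 1 = 1 + H)
-14*13 + a(-3, o(x)) = -14*13 + (1 - 3) = -182 - 2 = -184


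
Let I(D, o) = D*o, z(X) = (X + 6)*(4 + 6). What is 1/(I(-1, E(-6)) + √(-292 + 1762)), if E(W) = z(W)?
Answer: √30/210 ≈ 0.026082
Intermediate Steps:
z(X) = 60 + 10*X (z(X) = (6 + X)*10 = 60 + 10*X)
E(W) = 60 + 10*W
1/(I(-1, E(-6)) + √(-292 + 1762)) = 1/(-(60 + 10*(-6)) + √(-292 + 1762)) = 1/(-(60 - 60) + √1470) = 1/(-1*0 + 7*√30) = 1/(0 + 7*√30) = 1/(7*√30) = √30/210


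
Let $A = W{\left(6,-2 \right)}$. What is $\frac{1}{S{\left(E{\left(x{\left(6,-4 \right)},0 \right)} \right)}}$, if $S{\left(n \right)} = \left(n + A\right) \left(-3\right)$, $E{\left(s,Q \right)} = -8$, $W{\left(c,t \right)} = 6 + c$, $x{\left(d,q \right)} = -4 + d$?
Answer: $- \frac{1}{12} \approx -0.083333$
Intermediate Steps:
$A = 12$ ($A = 6 + 6 = 12$)
$S{\left(n \right)} = -36 - 3 n$ ($S{\left(n \right)} = \left(n + 12\right) \left(-3\right) = \left(12 + n\right) \left(-3\right) = -36 - 3 n$)
$\frac{1}{S{\left(E{\left(x{\left(6,-4 \right)},0 \right)} \right)}} = \frac{1}{-36 - -24} = \frac{1}{-36 + 24} = \frac{1}{-12} = - \frac{1}{12}$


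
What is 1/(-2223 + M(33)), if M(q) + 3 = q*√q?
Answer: -742/1639713 - 11*√33/1639713 ≈ -0.00049106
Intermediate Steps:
M(q) = -3 + q^(3/2) (M(q) = -3 + q*√q = -3 + q^(3/2))
1/(-2223 + M(33)) = 1/(-2223 + (-3 + 33^(3/2))) = 1/(-2223 + (-3 + 33*√33)) = 1/(-2226 + 33*√33)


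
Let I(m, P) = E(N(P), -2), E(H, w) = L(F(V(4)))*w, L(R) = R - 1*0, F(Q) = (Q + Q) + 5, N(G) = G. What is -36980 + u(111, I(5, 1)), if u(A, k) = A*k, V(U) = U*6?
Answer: -48746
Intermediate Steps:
V(U) = 6*U
F(Q) = 5 + 2*Q (F(Q) = 2*Q + 5 = 5 + 2*Q)
L(R) = R (L(R) = R + 0 = R)
E(H, w) = 53*w (E(H, w) = (5 + 2*(6*4))*w = (5 + 2*24)*w = (5 + 48)*w = 53*w)
I(m, P) = -106 (I(m, P) = 53*(-2) = -106)
-36980 + u(111, I(5, 1)) = -36980 + 111*(-106) = -36980 - 11766 = -48746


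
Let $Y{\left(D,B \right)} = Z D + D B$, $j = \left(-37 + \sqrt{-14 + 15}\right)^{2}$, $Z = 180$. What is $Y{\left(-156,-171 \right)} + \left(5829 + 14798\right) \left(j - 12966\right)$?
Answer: $-240718494$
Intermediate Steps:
$j = 1296$ ($j = \left(-37 + \sqrt{1}\right)^{2} = \left(-37 + 1\right)^{2} = \left(-36\right)^{2} = 1296$)
$Y{\left(D,B \right)} = 180 D + B D$ ($Y{\left(D,B \right)} = 180 D + D B = 180 D + B D$)
$Y{\left(-156,-171 \right)} + \left(5829 + 14798\right) \left(j - 12966\right) = - 156 \left(180 - 171\right) + \left(5829 + 14798\right) \left(1296 - 12966\right) = \left(-156\right) 9 + 20627 \left(-11670\right) = -1404 - 240717090 = -240718494$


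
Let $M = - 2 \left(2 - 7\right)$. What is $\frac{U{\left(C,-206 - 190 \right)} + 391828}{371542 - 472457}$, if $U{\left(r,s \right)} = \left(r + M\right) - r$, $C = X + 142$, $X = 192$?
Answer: $- \frac{391838}{100915} \approx -3.8829$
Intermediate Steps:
$C = 334$ ($C = 192 + 142 = 334$)
$M = 10$ ($M = \left(-2\right) \left(-5\right) = 10$)
$U{\left(r,s \right)} = 10$ ($U{\left(r,s \right)} = \left(r + 10\right) - r = \left(10 + r\right) - r = 10$)
$\frac{U{\left(C,-206 - 190 \right)} + 391828}{371542 - 472457} = \frac{10 + 391828}{371542 - 472457} = \frac{391838}{-100915} = 391838 \left(- \frac{1}{100915}\right) = - \frac{391838}{100915}$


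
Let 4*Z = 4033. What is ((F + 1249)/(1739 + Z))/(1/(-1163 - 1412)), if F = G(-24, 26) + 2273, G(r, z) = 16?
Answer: -36441400/10989 ≈ -3316.2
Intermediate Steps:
Z = 4033/4 (Z = (¼)*4033 = 4033/4 ≈ 1008.3)
F = 2289 (F = 16 + 2273 = 2289)
((F + 1249)/(1739 + Z))/(1/(-1163 - 1412)) = ((2289 + 1249)/(1739 + 4033/4))/(1/(-1163 - 1412)) = (3538/(10989/4))/(1/(-2575)) = (3538*(4/10989))/(-1/2575) = (14152/10989)*(-2575) = -36441400/10989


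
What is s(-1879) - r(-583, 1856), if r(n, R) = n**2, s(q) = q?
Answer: -341768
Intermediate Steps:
s(-1879) - r(-583, 1856) = -1879 - 1*(-583)**2 = -1879 - 1*339889 = -1879 - 339889 = -341768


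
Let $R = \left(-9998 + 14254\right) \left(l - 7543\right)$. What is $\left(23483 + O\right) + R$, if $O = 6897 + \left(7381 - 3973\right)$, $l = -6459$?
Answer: $-59558724$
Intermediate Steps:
$R = -59592512$ ($R = \left(-9998 + 14254\right) \left(-6459 - 7543\right) = 4256 \left(-14002\right) = -59592512$)
$O = 10305$ ($O = 6897 + \left(7381 - 3973\right) = 6897 + 3408 = 10305$)
$\left(23483 + O\right) + R = \left(23483 + 10305\right) - 59592512 = 33788 - 59592512 = -59558724$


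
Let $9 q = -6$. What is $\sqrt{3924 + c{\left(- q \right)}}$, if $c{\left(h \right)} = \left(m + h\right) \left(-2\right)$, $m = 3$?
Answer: $\frac{5 \sqrt{1410}}{3} \approx 62.583$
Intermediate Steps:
$q = - \frac{2}{3}$ ($q = \frac{1}{9} \left(-6\right) = - \frac{2}{3} \approx -0.66667$)
$c{\left(h \right)} = -6 - 2 h$ ($c{\left(h \right)} = \left(3 + h\right) \left(-2\right) = -6 - 2 h$)
$\sqrt{3924 + c{\left(- q \right)}} = \sqrt{3924 - \left(6 + 2 \left(\left(-1\right) \left(- \frac{2}{3}\right)\right)\right)} = \sqrt{3924 - \frac{22}{3}} = \sqrt{\frac{11750}{3}} = \frac{5 \sqrt{1410}}{3}$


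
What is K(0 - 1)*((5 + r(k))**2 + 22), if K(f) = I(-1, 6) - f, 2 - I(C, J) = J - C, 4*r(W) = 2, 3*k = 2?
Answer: -209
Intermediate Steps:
k = 2/3 (k = (1/3)*2 = 2/3 ≈ 0.66667)
r(W) = 1/2 (r(W) = (1/4)*2 = 1/2)
I(C, J) = 2 + C - J (I(C, J) = 2 - (J - C) = 2 + (C - J) = 2 + C - J)
K(f) = -5 - f (K(f) = (2 - 1 - 1*6) - f = (2 - 1 - 6) - f = -5 - f)
K(0 - 1)*((5 + r(k))**2 + 22) = (-5 - (0 - 1))*((5 + 1/2)**2 + 22) = (-5 - 1*(-1))*((11/2)**2 + 22) = (-5 + 1)*(121/4 + 22) = -4*209/4 = -209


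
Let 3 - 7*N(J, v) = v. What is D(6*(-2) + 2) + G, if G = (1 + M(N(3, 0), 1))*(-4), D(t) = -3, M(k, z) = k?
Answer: -61/7 ≈ -8.7143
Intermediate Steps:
N(J, v) = 3/7 - v/7
G = -40/7 (G = (1 + (3/7 - ⅐*0))*(-4) = (1 + (3/7 + 0))*(-4) = (1 + 3/7)*(-4) = (10/7)*(-4) = -40/7 ≈ -5.7143)
D(6*(-2) + 2) + G = -3 - 40/7 = -61/7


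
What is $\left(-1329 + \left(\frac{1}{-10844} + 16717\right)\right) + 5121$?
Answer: $\frac{222399595}{10844} \approx 20509.0$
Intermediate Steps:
$\left(-1329 + \left(\frac{1}{-10844} + 16717\right)\right) + 5121 = \left(-1329 + \left(- \frac{1}{10844} + 16717\right)\right) + 5121 = \left(-1329 + \frac{181279147}{10844}\right) + 5121 = \frac{166867471}{10844} + 5121 = \frac{222399595}{10844}$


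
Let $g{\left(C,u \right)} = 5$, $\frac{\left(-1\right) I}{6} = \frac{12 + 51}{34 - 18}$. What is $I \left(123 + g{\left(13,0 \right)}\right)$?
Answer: $-3024$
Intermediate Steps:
$I = - \frac{189}{8}$ ($I = - 6 \frac{12 + 51}{34 - 18} = - 6 \cdot \frac{63}{16} = - 6 \cdot 63 \cdot \frac{1}{16} = \left(-6\right) \frac{63}{16} = - \frac{189}{8} \approx -23.625$)
$I \left(123 + g{\left(13,0 \right)}\right) = - \frac{189 \left(123 + 5\right)}{8} = \left(- \frac{189}{8}\right) 128 = -3024$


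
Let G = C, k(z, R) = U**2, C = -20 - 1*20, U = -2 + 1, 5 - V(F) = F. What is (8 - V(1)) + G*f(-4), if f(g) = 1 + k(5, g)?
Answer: -76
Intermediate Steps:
V(F) = 5 - F
U = -1
C = -40 (C = -20 - 20 = -40)
k(z, R) = 1 (k(z, R) = (-1)**2 = 1)
G = -40
f(g) = 2 (f(g) = 1 + 1 = 2)
(8 - V(1)) + G*f(-4) = (8 - (5 - 1*1)) - 40*2 = (8 - (5 - 1)) - 80 = (8 - 1*4) - 80 = (8 - 4) - 80 = 4 - 80 = -76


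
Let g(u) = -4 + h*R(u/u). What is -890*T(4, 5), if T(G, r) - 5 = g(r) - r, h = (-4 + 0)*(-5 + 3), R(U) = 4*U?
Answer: -24920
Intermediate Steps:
h = 8 (h = -4*(-2) = 8)
g(u) = 28 (g(u) = -4 + 8*(4*(u/u)) = -4 + 8*(4*1) = -4 + 8*4 = -4 + 32 = 28)
T(G, r) = 33 - r (T(G, r) = 5 + (28 - r) = 33 - r)
-890*T(4, 5) = -890*(33 - 1*5) = -890*(33 - 5) = -890*28 = -24920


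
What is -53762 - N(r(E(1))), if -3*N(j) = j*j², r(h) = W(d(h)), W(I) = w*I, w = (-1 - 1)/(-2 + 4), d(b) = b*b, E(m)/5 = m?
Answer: -176911/3 ≈ -58970.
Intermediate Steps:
E(m) = 5*m
d(b) = b²
w = -1 (w = -2/2 = -2*½ = -1)
W(I) = -I
r(h) = -h²
N(j) = -j³/3 (N(j) = -j*j²/3 = -j³/3)
-53762 - N(r(E(1))) = -53762 - (-1)*(-(5*1)²)³/3 = -53762 - (-1)*(-1*5²)³/3 = -53762 - (-1)*(-1*25)³/3 = -53762 - (-1)*(-25)³/3 = -53762 - (-1)*(-15625)/3 = -53762 - 1*15625/3 = -53762 - 15625/3 = -176911/3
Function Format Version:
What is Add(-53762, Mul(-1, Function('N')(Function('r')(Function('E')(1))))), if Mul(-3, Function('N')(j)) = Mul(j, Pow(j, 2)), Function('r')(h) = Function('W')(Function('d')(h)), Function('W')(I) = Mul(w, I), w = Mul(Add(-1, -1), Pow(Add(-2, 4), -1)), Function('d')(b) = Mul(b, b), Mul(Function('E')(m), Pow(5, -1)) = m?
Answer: Rational(-176911, 3) ≈ -58970.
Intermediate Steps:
Function('E')(m) = Mul(5, m)
Function('d')(b) = Pow(b, 2)
w = -1 (w = Mul(-2, Pow(2, -1)) = Mul(-2, Rational(1, 2)) = -1)
Function('W')(I) = Mul(-1, I)
Function('r')(h) = Mul(-1, Pow(h, 2))
Function('N')(j) = Mul(Rational(-1, 3), Pow(j, 3)) (Function('N')(j) = Mul(Rational(-1, 3), Mul(j, Pow(j, 2))) = Mul(Rational(-1, 3), Pow(j, 3)))
Add(-53762, Mul(-1, Function('N')(Function('r')(Function('E')(1))))) = Add(-53762, Mul(-1, Mul(Rational(-1, 3), Pow(Mul(-1, Pow(Mul(5, 1), 2)), 3)))) = Add(-53762, Mul(-1, Mul(Rational(-1, 3), Pow(Mul(-1, Pow(5, 2)), 3)))) = Add(-53762, Mul(-1, Mul(Rational(-1, 3), Pow(Mul(-1, 25), 3)))) = Add(-53762, Mul(-1, Mul(Rational(-1, 3), Pow(-25, 3)))) = Add(-53762, Mul(-1, Mul(Rational(-1, 3), -15625))) = Add(-53762, Mul(-1, Rational(15625, 3))) = Add(-53762, Rational(-15625, 3)) = Rational(-176911, 3)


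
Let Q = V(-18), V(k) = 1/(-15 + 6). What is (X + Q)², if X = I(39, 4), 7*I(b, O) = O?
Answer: 841/3969 ≈ 0.21189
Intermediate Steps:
I(b, O) = O/7
V(k) = -⅑ (V(k) = 1/(-9) = -⅑)
X = 4/7 (X = (⅐)*4 = 4/7 ≈ 0.57143)
Q = -⅑ ≈ -0.11111
(X + Q)² = (4/7 - ⅑)² = (29/63)² = 841/3969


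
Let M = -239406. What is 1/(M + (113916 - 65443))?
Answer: -1/190933 ≈ -5.2374e-6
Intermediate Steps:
1/(M + (113916 - 65443)) = 1/(-239406 + (113916 - 65443)) = 1/(-239406 + 48473) = 1/(-190933) = -1/190933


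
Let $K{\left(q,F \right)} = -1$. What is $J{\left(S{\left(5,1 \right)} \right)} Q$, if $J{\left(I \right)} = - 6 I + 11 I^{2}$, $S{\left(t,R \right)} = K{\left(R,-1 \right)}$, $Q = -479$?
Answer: $-8143$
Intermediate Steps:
$S{\left(t,R \right)} = -1$
$J{\left(S{\left(5,1 \right)} \right)} Q = - (-6 + 11 \left(-1\right)) \left(-479\right) = - (-6 - 11) \left(-479\right) = \left(-1\right) \left(-17\right) \left(-479\right) = 17 \left(-479\right) = -8143$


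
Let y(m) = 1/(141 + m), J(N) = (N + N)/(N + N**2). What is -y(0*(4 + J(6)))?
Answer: -1/141 ≈ -0.0070922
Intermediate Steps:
J(N) = 2*N/(N + N**2) (J(N) = (2*N)/(N + N**2) = 2*N/(N + N**2))
-y(0*(4 + J(6))) = -1/(141 + 0*(4 + 2/(1 + 6))) = -1/(141 + 0*(4 + 2/7)) = -1/(141 + 0*(30/7)) = -1/(141 + 0) = -1/141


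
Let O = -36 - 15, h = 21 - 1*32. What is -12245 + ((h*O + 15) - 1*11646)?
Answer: -23315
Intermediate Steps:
h = -11 (h = 21 - 32 = -11)
O = -51
-12245 + ((h*O + 15) - 1*11646) = -12245 + ((-11*(-51) + 15) - 1*11646) = -12245 + ((561 + 15) - 11646) = -12245 + (576 - 11646) = -12245 - 11070 = -23315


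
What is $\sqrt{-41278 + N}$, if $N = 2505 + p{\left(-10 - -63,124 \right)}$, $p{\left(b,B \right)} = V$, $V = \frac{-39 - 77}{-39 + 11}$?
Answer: $\frac{i \sqrt{1899674}}{7} \approx 196.9 i$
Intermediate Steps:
$V = \frac{29}{7}$ ($V = - \frac{116}{-28} = \left(-116\right) \left(- \frac{1}{28}\right) = \frac{29}{7} \approx 4.1429$)
$p{\left(b,B \right)} = \frac{29}{7}$
$N = \frac{17564}{7}$ ($N = 2505 + \frac{29}{7} = \frac{17564}{7} \approx 2509.1$)
$\sqrt{-41278 + N} = \sqrt{-41278 + \frac{17564}{7}} = \sqrt{- \frac{271382}{7}} = \frac{i \sqrt{1899674}}{7}$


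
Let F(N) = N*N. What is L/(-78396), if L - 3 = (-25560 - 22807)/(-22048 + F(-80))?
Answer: -95311/1226740608 ≈ -7.7695e-5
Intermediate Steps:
F(N) = N²
L = 95311/15648 (L = 3 + (-25560 - 22807)/(-22048 + (-80)²) = 3 - 48367/(-22048 + 6400) = 3 - 48367/(-15648) = 3 - 48367*(-1/15648) = 3 + 48367/15648 = 95311/15648 ≈ 6.0909)
L/(-78396) = (95311/15648)/(-78396) = (95311/15648)*(-1/78396) = -95311/1226740608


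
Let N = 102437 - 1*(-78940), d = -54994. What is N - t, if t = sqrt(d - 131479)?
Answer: 181377 - I*sqrt(186473) ≈ 1.8138e+5 - 431.83*I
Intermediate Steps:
N = 181377 (N = 102437 + 78940 = 181377)
t = I*sqrt(186473) (t = sqrt(-54994 - 131479) = sqrt(-186473) = I*sqrt(186473) ≈ 431.83*I)
N - t = 181377 - I*sqrt(186473)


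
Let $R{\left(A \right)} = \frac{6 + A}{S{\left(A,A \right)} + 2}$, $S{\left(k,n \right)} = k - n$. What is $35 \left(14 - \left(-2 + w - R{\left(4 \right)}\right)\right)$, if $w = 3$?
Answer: $630$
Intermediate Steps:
$R{\left(A \right)} = 3 + \frac{A}{2}$ ($R{\left(A \right)} = \frac{6 + A}{\left(A - A\right) + 2} = \frac{6 + A}{0 + 2} = \frac{6 + A}{2} = \left(6 + A\right) \frac{1}{2} = 3 + \frac{A}{2}$)
$35 \left(14 - \left(-2 + w - R{\left(4 \right)}\right)\right) = 35 \left(14 + \left(\left(\left(\left(3 + \frac{1}{2} \cdot 4\right) - 3\right) - 13\right) + 15\right)\right) = 35 \left(14 + \left(\left(\left(\left(3 + 2\right) - 3\right) - 13\right) + 15\right)\right) = 35 \left(14 + \left(\left(\left(5 - 3\right) - 13\right) + 15\right)\right) = 35 \left(14 + \left(\left(2 - 13\right) + 15\right)\right) = 35 \left(14 + \left(-11 + 15\right)\right) = 35 \left(14 + 4\right) = 35 \cdot 18 = 630$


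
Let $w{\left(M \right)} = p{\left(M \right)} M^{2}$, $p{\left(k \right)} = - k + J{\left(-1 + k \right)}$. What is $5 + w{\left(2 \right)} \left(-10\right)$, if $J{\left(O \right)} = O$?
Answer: $45$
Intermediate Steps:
$p{\left(k \right)} = -1$ ($p{\left(k \right)} = - k + \left(-1 + k\right) = -1$)
$w{\left(M \right)} = - M^{2}$
$5 + w{\left(2 \right)} \left(-10\right) = 5 + - 2^{2} \left(-10\right) = 5 + \left(-1\right) 4 \left(-10\right) = 5 - -40 = 5 + 40 = 45$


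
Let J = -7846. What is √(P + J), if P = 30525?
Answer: √22679 ≈ 150.60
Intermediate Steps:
√(P + J) = √(30525 - 7846) = √22679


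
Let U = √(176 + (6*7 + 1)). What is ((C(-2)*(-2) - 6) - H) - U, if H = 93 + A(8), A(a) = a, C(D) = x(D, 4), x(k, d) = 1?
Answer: -109 - √219 ≈ -123.80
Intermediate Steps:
C(D) = 1
H = 101 (H = 93 + 8 = 101)
U = √219 (U = √(176 + (42 + 1)) = √(176 + 43) = √219 ≈ 14.799)
((C(-2)*(-2) - 6) - H) - U = ((1*(-2) - 6) - 1*101) - √219 = ((-2 - 6) - 101) - √219 = (-8 - 101) - √219 = -109 - √219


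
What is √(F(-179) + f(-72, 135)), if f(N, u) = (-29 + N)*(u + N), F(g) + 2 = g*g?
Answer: 14*√131 ≈ 160.24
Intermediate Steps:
F(g) = -2 + g² (F(g) = -2 + g*g = -2 + g²)
f(N, u) = (-29 + N)*(N + u)
√(F(-179) + f(-72, 135)) = √((-2 + (-179)²) + ((-72)² - 29*(-72) - 29*135 - 72*135)) = √((-2 + 32041) + (5184 + 2088 - 3915 - 9720)) = √(32039 - 6363) = √25676 = 14*√131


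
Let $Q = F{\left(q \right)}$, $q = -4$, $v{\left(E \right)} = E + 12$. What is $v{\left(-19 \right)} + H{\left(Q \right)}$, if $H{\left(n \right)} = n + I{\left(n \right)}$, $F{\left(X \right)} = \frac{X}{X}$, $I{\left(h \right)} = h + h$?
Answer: $-4$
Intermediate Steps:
$v{\left(E \right)} = 12 + E$
$I{\left(h \right)} = 2 h$
$F{\left(X \right)} = 1$
$Q = 1$
$H{\left(n \right)} = 3 n$ ($H{\left(n \right)} = n + 2 n = 3 n$)
$v{\left(-19 \right)} + H{\left(Q \right)} = \left(12 - 19\right) + 3 \cdot 1 = -7 + 3 = -4$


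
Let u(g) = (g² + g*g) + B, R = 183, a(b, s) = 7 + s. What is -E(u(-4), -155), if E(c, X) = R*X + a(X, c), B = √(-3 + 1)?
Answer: 28326 - I*√2 ≈ 28326.0 - 1.4142*I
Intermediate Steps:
B = I*√2 (B = √(-2) = I*√2 ≈ 1.4142*I)
u(g) = 2*g² + I*√2 (u(g) = (g² + g*g) + I*√2 = (g² + g²) + I*√2 = 2*g² + I*√2)
E(c, X) = 7 + c + 183*X (E(c, X) = 183*X + (7 + c) = 7 + c + 183*X)
-E(u(-4), -155) = -(7 + (2*(-4)² + I*√2) + 183*(-155)) = -(7 + (2*16 + I*√2) - 28365) = -(7 + (32 + I*√2) - 28365) = -(-28326 + I*√2) = 28326 - I*√2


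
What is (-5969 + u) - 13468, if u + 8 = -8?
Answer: -19453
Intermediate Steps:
u = -16 (u = -8 - 8 = -16)
(-5969 + u) - 13468 = (-5969 - 16) - 13468 = -5985 - 13468 = -19453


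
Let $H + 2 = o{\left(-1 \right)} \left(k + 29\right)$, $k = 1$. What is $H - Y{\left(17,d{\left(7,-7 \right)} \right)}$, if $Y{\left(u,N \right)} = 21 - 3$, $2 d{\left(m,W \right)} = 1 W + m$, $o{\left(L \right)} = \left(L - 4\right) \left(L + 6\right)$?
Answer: $-770$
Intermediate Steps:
$o{\left(L \right)} = \left(-4 + L\right) \left(6 + L\right)$
$d{\left(m,W \right)} = \frac{W}{2} + \frac{m}{2}$ ($d{\left(m,W \right)} = \frac{1 W + m}{2} = \frac{W + m}{2} = \frac{W}{2} + \frac{m}{2}$)
$Y{\left(u,N \right)} = 18$ ($Y{\left(u,N \right)} = 21 - 3 = 18$)
$H = -752$ ($H = -2 + \left(-24 + \left(-1\right)^{2} + 2 \left(-1\right)\right) \left(1 + 29\right) = -2 + \left(-24 + 1 - 2\right) 30 = -2 - 750 = -752$)
$H - Y{\left(17,d{\left(7,-7 \right)} \right)} = -752 - 18 = -770$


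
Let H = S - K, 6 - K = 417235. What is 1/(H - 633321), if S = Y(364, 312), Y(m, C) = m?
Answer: -1/215728 ≈ -4.6355e-6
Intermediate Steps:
K = -417229 (K = 6 - 1*417235 = 6 - 417235 = -417229)
S = 364
H = 417593 (H = 364 - 1*(-417229) = 364 + 417229 = 417593)
1/(H - 633321) = 1/(417593 - 633321) = 1/(-215728) = -1/215728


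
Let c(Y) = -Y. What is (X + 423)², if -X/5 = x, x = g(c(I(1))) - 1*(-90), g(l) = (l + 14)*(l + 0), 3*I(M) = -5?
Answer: 2010724/81 ≈ 24824.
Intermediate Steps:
I(M) = -5/3 (I(M) = (⅓)*(-5) = -5/3)
g(l) = l*(14 + l) (g(l) = (14 + l)*l = l*(14 + l))
x = 1045/9 (x = (-1*(-5/3))*(14 - 1*(-5/3)) - 1*(-90) = 5*(14 + 5/3)/3 + 90 = (5/3)*(47/3) + 90 = 235/9 + 90 = 1045/9 ≈ 116.11)
X = -5225/9 (X = -5*1045/9 = -5225/9 ≈ -580.56)
(X + 423)² = (-5225/9 + 423)² = (-1418/9)² = 2010724/81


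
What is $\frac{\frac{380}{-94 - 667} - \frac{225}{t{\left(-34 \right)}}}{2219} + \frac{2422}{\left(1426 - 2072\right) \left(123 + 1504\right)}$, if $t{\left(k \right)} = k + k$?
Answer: $- \frac{3685577691}{3549703065356} \approx -0.0010383$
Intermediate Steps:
$t{\left(k \right)} = 2 k$
$\frac{\frac{380}{-94 - 667} - \frac{225}{t{\left(-34 \right)}}}{2219} + \frac{2422}{\left(1426 - 2072\right) \left(123 + 1504\right)} = \frac{\frac{380}{-94 - 667} - \frac{225}{2 \left(-34\right)}}{2219} + \frac{2422}{\left(1426 - 2072\right) \left(123 + 1504\right)} = \left(\frac{380}{-94 - 667} - \frac{225}{-68}\right) \frac{1}{2219} + \frac{2422}{\left(-646\right) 1627} = \left(\frac{380}{-761} - - \frac{225}{68}\right) \frac{1}{2219} + \frac{2422}{-1051042} = \left(380 \left(- \frac{1}{761}\right) + \frac{225}{68}\right) \frac{1}{2219} + 2422 \left(- \frac{1}{1051042}\right) = \left(- \frac{380}{761} + \frac{225}{68}\right) \frac{1}{2219} - \frac{1211}{525521} = \frac{145385}{51748} \cdot \frac{1}{2219} - \frac{1211}{525521} = \frac{145385}{114828812} - \frac{1211}{525521} = - \frac{3685577691}{3549703065356}$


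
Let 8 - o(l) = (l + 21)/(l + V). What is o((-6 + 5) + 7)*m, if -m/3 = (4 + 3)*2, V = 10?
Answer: -2121/8 ≈ -265.13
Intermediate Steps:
m = -42 (m = -3*(4 + 3)*2 = -21*2 = -3*14 = -42)
o(l) = 8 - (21 + l)/(10 + l) (o(l) = 8 - (l + 21)/(l + 10) = 8 - (21 + l)/(10 + l))
o((-6 + 5) + 7)*m = ((59 + 7*((-6 + 5) + 7))/(10 + ((-6 + 5) + 7)))*(-42) = ((59 + 7*(-1 + 7))/(10 + (-1 + 7)))*(-42) = ((59 + 7*6)/(10 + 6))*(-42) = ((59 + 42)/16)*(-42) = ((1/16)*101)*(-42) = (101/16)*(-42) = -2121/8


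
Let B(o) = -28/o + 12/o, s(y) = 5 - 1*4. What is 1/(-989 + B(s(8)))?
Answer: -1/1005 ≈ -0.00099503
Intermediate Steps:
s(y) = 1 (s(y) = 5 - 4 = 1)
B(o) = -16/o
1/(-989 + B(s(8))) = 1/(-989 - 16/1) = 1/(-989 - 16*1) = 1/(-989 - 16) = 1/(-1005) = -1/1005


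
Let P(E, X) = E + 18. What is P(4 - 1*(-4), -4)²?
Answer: 676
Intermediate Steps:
P(E, X) = 18 + E
P(4 - 1*(-4), -4)² = (18 + (4 - 1*(-4)))² = (18 + (4 + 4))² = (18 + 8)² = 26² = 676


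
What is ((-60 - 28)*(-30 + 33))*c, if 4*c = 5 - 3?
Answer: -132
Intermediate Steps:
c = 1/2 (c = (5 - 3)/4 = (1/4)*2 = 1/2 ≈ 0.50000)
((-60 - 28)*(-30 + 33))*c = ((-60 - 28)*(-30 + 33))*(1/2) = -88*3*(1/2) = -264*1/2 = -132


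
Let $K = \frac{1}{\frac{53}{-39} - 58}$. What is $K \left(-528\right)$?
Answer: $\frac{20592}{2315} \approx 8.895$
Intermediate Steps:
$K = - \frac{39}{2315}$ ($K = \frac{1}{53 \left(- \frac{1}{39}\right) - 58} = \frac{1}{- \frac{53}{39} - 58} = \frac{1}{- \frac{2315}{39}} = - \frac{39}{2315} \approx -0.016847$)
$K \left(-528\right) = \left(- \frac{39}{2315}\right) \left(-528\right) = \frac{20592}{2315}$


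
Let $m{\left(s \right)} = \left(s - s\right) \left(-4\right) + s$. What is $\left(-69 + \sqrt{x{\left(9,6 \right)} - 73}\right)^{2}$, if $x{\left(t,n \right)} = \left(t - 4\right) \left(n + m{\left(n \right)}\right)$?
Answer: $\left(69 - i \sqrt{13}\right)^{2} \approx 4748.0 - 497.57 i$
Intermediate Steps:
$m{\left(s \right)} = s$ ($m{\left(s \right)} = 0 \left(-4\right) + s = 0 + s = s$)
$x{\left(t,n \right)} = 2 n \left(-4 + t\right)$ ($x{\left(t,n \right)} = \left(t - 4\right) \left(n + n\right) = \left(-4 + t\right) 2 n = 2 n \left(-4 + t\right)$)
$\left(-69 + \sqrt{x{\left(9,6 \right)} - 73}\right)^{2} = \left(-69 + \sqrt{2 \cdot 6 \left(-4 + 9\right) - 73}\right)^{2} = \left(-69 + \sqrt{2 \cdot 6 \cdot 5 - 73}\right)^{2} = \left(-69 + \sqrt{60 - 73}\right)^{2} = \left(-69 + \sqrt{-13}\right)^{2} = \left(-69 + i \sqrt{13}\right)^{2}$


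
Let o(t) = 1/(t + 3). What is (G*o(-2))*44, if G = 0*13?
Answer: 0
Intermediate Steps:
o(t) = 1/(3 + t)
G = 0
(G*o(-2))*44 = (0/(3 - 2))*44 = (0/1)*44 = (0*1)*44 = 0*44 = 0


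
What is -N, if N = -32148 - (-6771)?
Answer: 25377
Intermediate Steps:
N = -25377 (N = -32148 - 1*(-6771) = -32148 + 6771 = -25377)
-N = -1*(-25377) = 25377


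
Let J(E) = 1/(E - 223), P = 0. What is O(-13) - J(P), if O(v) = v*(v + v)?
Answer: 75375/223 ≈ 338.00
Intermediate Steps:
J(E) = 1/(-223 + E)
O(v) = 2*v² (O(v) = v*(2*v) = 2*v²)
O(-13) - J(P) = 2*(-13)² - 1/(-223 + 0) = 2*169 - 1/(-223) = 338 - 1*(-1/223) = 338 + 1/223 = 75375/223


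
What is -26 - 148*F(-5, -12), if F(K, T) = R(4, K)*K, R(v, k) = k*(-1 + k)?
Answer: 22174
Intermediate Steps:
F(K, T) = K²*(-1 + K) (F(K, T) = (K*(-1 + K))*K = K²*(-1 + K))
-26 - 148*F(-5, -12) = -26 - 148*(-5)²*(-1 - 5) = -26 - 3700*(-6) = -26 - 148*(-150) = -26 + 22200 = 22174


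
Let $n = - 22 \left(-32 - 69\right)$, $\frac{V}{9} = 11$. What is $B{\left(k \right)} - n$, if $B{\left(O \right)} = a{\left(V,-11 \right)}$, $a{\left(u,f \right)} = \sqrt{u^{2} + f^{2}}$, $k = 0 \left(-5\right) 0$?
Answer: $-2222 + 11 \sqrt{82} \approx -2122.4$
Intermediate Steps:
$V = 99$ ($V = 9 \cdot 11 = 99$)
$k = 0$ ($k = 0 \cdot 0 = 0$)
$n = 2222$ ($n = \left(-22\right) \left(-101\right) = 2222$)
$a{\left(u,f \right)} = \sqrt{f^{2} + u^{2}}$
$B{\left(O \right)} = 11 \sqrt{82}$ ($B{\left(O \right)} = \sqrt{\left(-11\right)^{2} + 99^{2}} = \sqrt{121 + 9801} = \sqrt{9922} = 11 \sqrt{82}$)
$B{\left(k \right)} - n = 11 \sqrt{82} - 2222 = -2222 + 11 \sqrt{82}$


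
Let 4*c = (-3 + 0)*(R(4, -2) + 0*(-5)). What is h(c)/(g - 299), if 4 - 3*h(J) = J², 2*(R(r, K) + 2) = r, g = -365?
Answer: -1/498 ≈ -0.0020080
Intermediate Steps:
R(r, K) = -2 + r/2
c = 0 (c = ((-3 + 0)*((-2 + (½)*4) + 0*(-5)))/4 = (-3*((-2 + 2) + 0))/4 = (-3*(0 + 0))/4 = (-3*0)/4 = (¼)*0 = 0)
h(J) = 4/3 - J²/3
h(c)/(g - 299) = (4/3 - ⅓*0²)/(-365 - 299) = (4/3 - ⅓*0)/(-664) = -(4/3 + 0)/664 = -1/664*4/3 = -1/498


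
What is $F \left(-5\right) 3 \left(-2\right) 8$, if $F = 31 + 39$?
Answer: $16800$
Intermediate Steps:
$F = 70$
$F \left(-5\right) 3 \left(-2\right) 8 = 70 \left(-5\right) 3 \left(-2\right) 8 = 70 \left(\left(-15\right) \left(-2\right)\right) 8 = 70 \cdot 30 \cdot 8 = 2100 \cdot 8 = 16800$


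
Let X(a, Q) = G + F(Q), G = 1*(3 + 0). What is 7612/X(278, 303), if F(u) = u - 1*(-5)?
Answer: 7612/311 ≈ 24.476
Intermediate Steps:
F(u) = 5 + u (F(u) = u + 5 = 5 + u)
G = 3 (G = 1*3 = 3)
X(a, Q) = 8 + Q (X(a, Q) = 3 + (5 + Q) = 8 + Q)
7612/X(278, 303) = 7612/(8 + 303) = 7612/311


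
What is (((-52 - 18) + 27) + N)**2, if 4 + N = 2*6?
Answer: 1225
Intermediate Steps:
N = 8 (N = -4 + 2*6 = -4 + 12 = 8)
(((-52 - 18) + 27) + N)**2 = (((-52 - 18) + 27) + 8)**2 = ((-70 + 27) + 8)**2 = (-43 + 8)**2 = (-35)**2 = 1225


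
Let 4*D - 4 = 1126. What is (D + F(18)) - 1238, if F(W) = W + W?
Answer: -1839/2 ≈ -919.50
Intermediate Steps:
D = 565/2 (D = 1 + (¼)*1126 = 1 + 563/2 = 565/2 ≈ 282.50)
F(W) = 2*W
(D + F(18)) - 1238 = (565/2 + 2*18) - 1238 = (565/2 + 36) - 1238 = 637/2 - 1238 = -1839/2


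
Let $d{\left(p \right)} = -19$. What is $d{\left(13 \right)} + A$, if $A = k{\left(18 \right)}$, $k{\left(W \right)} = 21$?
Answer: $2$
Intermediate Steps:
$A = 21$
$d{\left(13 \right)} + A = -19 + 21 = 2$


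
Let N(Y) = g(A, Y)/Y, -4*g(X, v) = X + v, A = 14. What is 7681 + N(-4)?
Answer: 61453/8 ≈ 7681.6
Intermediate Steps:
g(X, v) = -X/4 - v/4 (g(X, v) = -(X + v)/4 = -X/4 - v/4)
N(Y) = (-7/2 - Y/4)/Y (N(Y) = (-¼*14 - Y/4)/Y = (-7/2 - Y/4)/Y)
7681 + N(-4) = 7681 + (¼)*(-14 - 1*(-4))/(-4) = 7681 + (¼)*(-¼)*(-14 + 4) = 7681 + (¼)*(-¼)*(-10) = 7681 + 5/8 = 61453/8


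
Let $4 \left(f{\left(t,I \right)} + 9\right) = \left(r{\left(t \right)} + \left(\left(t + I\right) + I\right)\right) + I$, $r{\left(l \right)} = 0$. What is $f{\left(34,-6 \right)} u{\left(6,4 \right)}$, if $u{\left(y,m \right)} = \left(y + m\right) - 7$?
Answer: $-15$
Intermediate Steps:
$u{\left(y,m \right)} = -7 + m + y$ ($u{\left(y,m \right)} = \left(m + y\right) - 7 = -7 + m + y$)
$f{\left(t,I \right)} = -9 + \frac{t}{4} + \frac{3 I}{4}$ ($f{\left(t,I \right)} = -9 + \frac{\left(0 + \left(\left(t + I\right) + I\right)\right) + I}{4} = -9 + \frac{\left(0 + \left(\left(I + t\right) + I\right)\right) + I}{4} = -9 + \frac{\left(0 + \left(t + 2 I\right)\right) + I}{4} = -9 + \frac{\left(t + 2 I\right) + I}{4} = -9 + \frac{t + 3 I}{4} = -9 + \left(\frac{t}{4} + \frac{3 I}{4}\right) = -9 + \frac{t}{4} + \frac{3 I}{4}$)
$f{\left(34,-6 \right)} u{\left(6,4 \right)} = \left(-9 + \frac{1}{4} \cdot 34 + \frac{3}{4} \left(-6\right)\right) \left(-7 + 4 + 6\right) = \left(-9 + \frac{17}{2} - \frac{9}{2}\right) 3 = \left(-5\right) 3 = -15$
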